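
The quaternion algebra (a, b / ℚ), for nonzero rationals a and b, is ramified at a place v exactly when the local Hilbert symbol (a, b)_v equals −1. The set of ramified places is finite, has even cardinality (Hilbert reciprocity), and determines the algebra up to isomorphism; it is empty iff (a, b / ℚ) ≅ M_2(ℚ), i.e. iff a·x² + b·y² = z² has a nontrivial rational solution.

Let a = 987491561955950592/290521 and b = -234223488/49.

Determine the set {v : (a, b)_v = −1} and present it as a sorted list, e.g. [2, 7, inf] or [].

(a, b) ≡ (2, -45182) mod (ℚ^×)²; places V = {2, 3, 7, 11, 19, 29, 41, ∞}.
(a,b)_∞: sgn(2)=+, sgn(-45182)=−, so +1.
(a,b)_29: α=2, u≡15; β=1, v≡3 (mod 29); (15|29)=-1, (3|29)=-1; sign (−1)^0·-1^1·-1^2 = -1.
(a,b)_11: α=-2, u≡8; β=0, v≡8 (mod 11); (8|11)=-1, (8|11)=-1; sign (−1)^0·-1^0·-1^-2 = +1.
(a,b)_19: α=2, u≡3; β=1, v≡6 (mod 19); (3|19)=-1, (6|19)=+1; sign (−1)^0·-1^1·+1^2 = -1.
(a,b)_2: α=15, β=7; u≡1, v≡1 (mod 8); ε(u)ε(v)=0·0, αω(v)=15·0, βω(u)=7·0; sum ≡ 0  ⇒  +1.
(a,b)_41: α=2, u≡32; β=1, v≡1 (mod 41); (32|41)=+1, (1|41)=+1; sign (−1)^0·+1^1·+1^2 = +1.
(a,b)_3: α=10, u≡2; β=4, v≡1 (mod 3); (2|3)=-1, (1|3)=+1; sign (−1)^0·-1^4·+1^10 = +1.
(a,b)_7: α=-4, u≡1; β=-2, v≡5 (mod 7); (1|7)=+1, (5|7)=-1; sign (−1)^0·+1^-2·-1^-4 = +1.
|Ram(2, -45182)| = 2, even; anisotropic at {19, 29}.

[19, 29]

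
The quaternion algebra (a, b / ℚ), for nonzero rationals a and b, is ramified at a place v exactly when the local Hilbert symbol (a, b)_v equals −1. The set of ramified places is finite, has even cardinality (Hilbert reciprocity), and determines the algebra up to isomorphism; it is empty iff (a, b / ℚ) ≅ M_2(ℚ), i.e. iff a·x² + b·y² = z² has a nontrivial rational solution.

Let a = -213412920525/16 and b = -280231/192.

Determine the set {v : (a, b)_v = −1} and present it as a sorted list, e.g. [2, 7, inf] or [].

[2, 7, 29, inf]

(a, b) ≡ (-29, -17157) mod (ℚ^×)²; places V = {2, 3, 5, 7, 19, 29, 43, ∞}.
(a,b)_5: α=2, u≡4; β=0, v≡2 (mod 5); (4|5)=+1, (2|5)=-1; sign (−1)^0·+1^0·-1^2 = +1.
(a,b)_29: α=1, u≡23; β=0, v≡3 (mod 29); (23|29)=+1, (3|29)=-1; sign (−1)^0·+1^0·-1^1 = -1.
(a,b)_19: α=2, u≡5; β=1, v≡7 (mod 19); (5|19)=+1, (7|19)=+1; sign (−1)^0·+1^1·+1^2 = +1.
(a,b)_2: α=-4, β=-6; u≡3, v≡3 (mod 8); ε(u)ε(v)=1·1, αω(v)=-4·1, βω(u)=-6·1; sum ≡ 1  ⇒  -1.
(a,b)_7: α=2, u≡5; β=3, v≡3 (mod 7); (5|7)=-1, (3|7)=-1; sign (−1)^0·-1^3·-1^2 = -1.
(a,b)_∞: sgn(-29)=−, sgn(-17157)=−, so -1.
(a,b)_3: α=2, u≡1; β=-1, v≡2 (mod 3); (1|3)=+1, (2|3)=-1; sign (−1)^0·+1^-1·-1^2 = +1.
(a,b)_43: α=2, u≡11; β=1, v≡16 (mod 43); (11|43)=+1, (16|43)=+1; sign (−1)^0·+1^1·+1^2 = +1.
|Ram(-29, -17157)| = 4, even; anisotropic at {2, 7, 29, ∞}.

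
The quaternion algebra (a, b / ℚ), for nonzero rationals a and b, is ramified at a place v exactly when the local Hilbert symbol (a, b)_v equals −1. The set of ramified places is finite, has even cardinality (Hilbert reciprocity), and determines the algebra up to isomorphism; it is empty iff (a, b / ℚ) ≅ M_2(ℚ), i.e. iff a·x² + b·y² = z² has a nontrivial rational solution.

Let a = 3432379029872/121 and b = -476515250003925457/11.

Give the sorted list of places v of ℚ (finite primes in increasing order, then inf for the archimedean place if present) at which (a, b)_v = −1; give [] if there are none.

Mod squares: a ≡ 23, b ≡ -1062347. Check v ∈ {∞, 2, 11, 13, 17, 19, 23}.
v=17: a=17^2·(≡7), b=17^3·(≡9) mod 17; (7|17)=-1, (9|17)=+1; (−1)^{2·3·8}·(-1)^3·(+1)^2 = -1.
v=13: a=13^2·(≡10), b=13^3·(≡10) mod 13; (10|13)=+1, (10|13)=+1; (−1)^{2·3·6}·(+1)^3·(+1)^2 = +1.
v=∞: 23 > 0 and -1062347 < 0  ⇒  (a,b)_∞ = +1.
v=19: a=19^2·(≡5), b=19^3·(≡5) mod 19; (5|19)=+1, (5|19)=+1; (−1)^{2·3·9}·(+1)^3·(+1)^2 = +1.
v=23: a=23^3·(≡6), b=23^5·(≡1) mod 23; (6|23)=+1, (1|23)=+1; (−1)^{3·5·11}·(+1)^5·(+1)^3 = -1.
v=2: v_2(a)=4, v_2(b)=0; units ≡ 7, 5 (mod 8); ε·ε+αω+βω = 1·0+4·1+0·0 ≡ 0  ⇒  (a,b)_2 = +1.
v=11: a=11^-2·(≡1), b=11^-1·(≡5) mod 11; (1|11)=+1, (5|11)=+1; (−1)^{-2·-1·5}·(+1)^-1·(+1)^-2 = +1.
Ram(23, -1062347) = {17, 23}; no ℚ_17-point on the conic.

[17, 23]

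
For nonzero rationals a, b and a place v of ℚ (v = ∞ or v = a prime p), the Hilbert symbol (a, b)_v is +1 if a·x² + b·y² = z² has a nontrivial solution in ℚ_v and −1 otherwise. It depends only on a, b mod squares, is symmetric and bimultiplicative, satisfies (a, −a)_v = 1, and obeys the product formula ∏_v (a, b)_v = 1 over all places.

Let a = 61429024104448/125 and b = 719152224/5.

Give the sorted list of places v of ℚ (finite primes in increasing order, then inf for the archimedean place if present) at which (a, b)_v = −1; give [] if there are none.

Mod squares: a ≡ 10010, b ≡ 30. Check v ∈ {∞, 2, 3, 5, 7, 11, 13, 17, 23}.
v=23: a=23^2·(≡17), b=23^2·(≡22) mod 23; (17|23)=-1, (22|23)=-1; (−1)^{2·2·11}·(-1)^2·(-1)^2 = +1.
v=13: a=13^1·(≡4), b=13^0·(≡10) mod 13; (4|13)=+1, (10|13)=+1; (−1)^{1·0·6}·(+1)^0·(+1)^1 = +1.
v=5: a=5^-3·(≡3), b=5^-1·(≡4) mod 5; (3|5)=-1, (4|5)=+1; (−1)^{-3·-1·2}·(-1)^-1·(+1)^-3 = -1.
v=7: a=7^3·(≡1), b=7^2·(≡1) mod 7; (1|7)=+1, (1|7)=+1; (−1)^{3·2·3}·(+1)^2·(+1)^3 = +1.
v=11: a=11^1·(≡2), b=11^0·(≡2) mod 11; (2|11)=-1, (2|11)=-1; (−1)^{1·0·5}·(-1)^0·(-1)^1 = -1.
v=17: a=17^2·(≡3), b=17^2·(≡15) mod 17; (3|17)=-1, (15|17)=+1; (−1)^{2·2·8}·(-1)^2·(+1)^2 = +1.
v=3: a=3^0·(≡2), b=3^1·(≡1) mod 3; (2|3)=-1, (1|3)=+1; (−1)^{0·1·1}·(-1)^1·(+1)^0 = -1.
v=∞: 10010 > 0 and 30 > 0  ⇒  (a,b)_∞ = +1.
v=2: v_2(a)=13, v_2(b)=5; units ≡ 5, 7 (mod 8); ε·ε+αω+βω = 0·1+13·0+5·1 ≡ 1  ⇒  (a,b)_2 = -1.
(10010, 30 / ℚ) ramifies at {2, 3, 5, 11}: a division algebra.

[2, 3, 5, 11]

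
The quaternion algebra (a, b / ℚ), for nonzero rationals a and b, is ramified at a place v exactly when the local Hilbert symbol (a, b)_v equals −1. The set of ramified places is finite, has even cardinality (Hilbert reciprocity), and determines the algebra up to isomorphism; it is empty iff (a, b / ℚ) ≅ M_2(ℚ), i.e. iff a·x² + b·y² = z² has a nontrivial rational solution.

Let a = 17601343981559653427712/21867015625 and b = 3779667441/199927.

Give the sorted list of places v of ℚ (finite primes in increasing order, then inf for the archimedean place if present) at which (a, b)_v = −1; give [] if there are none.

[7, 23]

(a, b) ≡ (138, 7) mod (ℚ^×)²; places V = {2, 3, 5, 7, 11, 13, 17, 19, 23, ∞}.
(a,b)_13: α=-4, u≡5; β=-4, v≡8 (mod 13); (5|13)=-1, (8|13)=-1; sign (−1)^0·-1^-4·-1^-4 = +1.
(a,b)_19: α=2, u≡4; β=0, v≡7 (mod 19); (4|19)=+1, (7|19)=+1; sign (−1)^0·+1^0·+1^2 = +1.
(a,b)_∞: sgn(138)=+, sgn(7)=+, so +1.
(a,b)_17: α=4, u≡4; β=0, v≡7 (mod 17); (4|17)=+1, (7|17)=-1; sign (−1)^0·+1^0·-1^4 = +1.
(a,b)_5: α=-6, u≡3; β=0, v≡3 (mod 5); (3|5)=-1, (3|5)=-1; sign (−1)^0·-1^0·-1^-6 = +1.
(a,b)_2: α=9, β=0; u≡5, v≡7 (mod 8); ε(u)ε(v)=0·1, αω(v)=9·0, βω(u)=0·1; sum ≡ 0  ⇒  +1.
(a,b)_3: α=11, u≡1; β=10, v≡1 (mod 3); (1|3)=+1, (1|3)=+1; sign (−1)^0·+1^10·+1^11 = +1.
(a,b)_7: α=-2, u≡5; β=-1, v≡4 (mod 7); (5|7)=-1, (4|7)=+1; sign (−1)^0·-1^-1·+1^-2 = -1.
(a,b)_23: α=5, u≡12; β=2, v≡19 (mod 23); (12|23)=+1, (19|23)=-1; sign (−1)^0·+1^2·-1^5 = -1.
(a,b)_11: α=0, u≡7; β=2, v≡6 (mod 11); (7|11)=-1, (6|11)=-1; sign (−1)^0·-1^2·-1^0 = +1.
(138, 7 / ℚ) ramifies at {7, 23}: a division algebra.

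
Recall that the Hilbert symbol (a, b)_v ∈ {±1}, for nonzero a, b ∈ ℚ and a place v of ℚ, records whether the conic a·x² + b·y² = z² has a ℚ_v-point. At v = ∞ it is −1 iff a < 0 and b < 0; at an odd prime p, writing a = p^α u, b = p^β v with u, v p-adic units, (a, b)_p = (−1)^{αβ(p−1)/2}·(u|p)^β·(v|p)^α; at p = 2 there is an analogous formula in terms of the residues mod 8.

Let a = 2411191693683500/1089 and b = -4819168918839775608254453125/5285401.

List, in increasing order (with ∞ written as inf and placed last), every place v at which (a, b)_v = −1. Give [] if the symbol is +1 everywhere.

Mod squares: a ≡ 1003835, b ≡ -1885. Check v ∈ {∞, 2, 3, 5, 7, 11, 13, 19, 23, 29, 43}.
v=43: a=43^1·(≡39), b=43^2·(≡34) mod 43; (39|43)=-1, (34|43)=-1; (−1)^{1·2·21}·(-1)^2·(-1)^1 = -1.
v=23: a=23^1·(≡10), b=23^2·(≡18) mod 23; (10|23)=-1, (18|23)=+1; (−1)^{1·2·11}·(-1)^2·(+1)^1 = +1.
v=29: a=29^3·(≡14), b=29^5·(≡28) mod 29; (14|29)=-1, (28|29)=+1; (−1)^{3·5·14}·(-1)^5·(+1)^3 = -1.
v=19: a=19^0·(≡13), b=19^-2·(≡14) mod 19; (13|19)=-1, (14|19)=-1; (−1)^{0·-2·9}·(-1)^-2·(-1)^0 = +1.
v=13: a=13^4·(≡12), b=13^7·(≡2) mod 13; (12|13)=+1, (2|13)=-1; (−1)^{4·7·6}·(+1)^7·(-1)^4 = +1.
v=7: a=7^1·(≡5), b=7^2·(≡3) mod 7; (5|7)=-1, (3|7)=-1; (−1)^{1·2·3}·(-1)^2·(-1)^1 = -1.
v=11: a=11^-2·(≡10), b=11^-4·(≡8) mod 11; (10|11)=-1, (8|11)=-1; (−1)^{-2·-4·5}·(-1)^-4·(-1)^-2 = +1.
v=2: v_2(a)=2, v_2(b)=0; units ≡ 3, 3 (mod 8); ε·ε+αω+βω = 1·1+2·1+0·1 ≡ 1  ⇒  (a,b)_2 = -1.
v=3: a=3^-2·(≡2), b=3^0·(≡2) mod 3; (2|3)=-1, (2|3)=-1; (−1)^{-2·0·1}·(-1)^0·(-1)^-2 = +1.
v=5: a=5^3·(≡2), b=5^7·(≡3) mod 5; (2|5)=-1, (3|5)=-1; (−1)^{3·7·2}·(-1)^7·(-1)^3 = +1.
v=∞: 1003835 > 0 and -1885 < 0  ⇒  (a,b)_∞ = +1.
Ram(1003835, -1885) = {2, 7, 29, 43}; no ℚ_2-point on the conic.

[2, 7, 29, 43]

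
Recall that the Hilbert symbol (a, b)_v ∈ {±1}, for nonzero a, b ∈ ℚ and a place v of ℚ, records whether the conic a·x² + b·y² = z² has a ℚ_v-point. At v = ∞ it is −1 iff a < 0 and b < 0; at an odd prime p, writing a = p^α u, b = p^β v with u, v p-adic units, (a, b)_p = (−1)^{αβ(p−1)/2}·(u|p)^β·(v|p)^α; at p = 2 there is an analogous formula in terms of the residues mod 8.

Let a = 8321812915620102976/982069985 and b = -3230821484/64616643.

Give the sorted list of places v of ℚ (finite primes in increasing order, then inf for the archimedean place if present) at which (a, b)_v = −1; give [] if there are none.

(a, b) ≡ (85085, -33) mod (ℚ^×)²; places V = {2, 3, 5, 7, 11, 13, 17, 19, 23, 41, ∞}.
(a,b)_11: α=5, u≡8; β=3, v≡2 (mod 11); (8|11)=-1, (2|11)=-1; sign (−1)^1·-1^3·-1^5 = -1.
(a,b)_∞: sgn(85085)=+, sgn(-33)=−, so +1.
(a,b)_13: α=-5, u≡2; β=-2, v≡8 (mod 13); (2|13)=-1, (8|13)=-1; sign (−1)^0·-1^-2·-1^-5 = -1.
(a,b)_41: α=4, u≡9; β=2, v≡10 (mod 41); (9|41)=+1, (10|41)=+1; sign (−1)^0·+1^2·+1^4 = +1.
(a,b)_19: α=0, u≡13; β=2, v≡17 (mod 19); (13|19)=-1, (17|19)=+1; sign (−1)^0·-1^2·+1^0 = +1.
(a,b)_23: α=-2, u≡4; β=0, v≡18 (mod 23); (4|23)=+1, (18|23)=+1; sign (−1)^0·+1^0·+1^-2 = +1.
(a,b)_17: α=1, u≡10; β=-2, v≡8 (mod 17); (10|17)=-1, (8|17)=+1; sign (−1)^0·-1^-2·+1^1 = +1.
(a,b)_3: α=0, u≡2; β=-3, v≡1 (mod 3); (2|3)=-1, (1|3)=+1; sign (−1)^0·-1^-3·+1^0 = -1.
(a,b)_5: α=-1, u≡3; β=0, v≡2 (mod 5); (3|5)=-1, (2|5)=-1; sign (−1)^0·-1^0·-1^-1 = -1.
(a,b)_2: α=6, β=2; u≡5, v≡7 (mod 8); ε(u)ε(v)=0·1, αω(v)=6·0, βω(u)=2·1; sum ≡ 0  ⇒  +1.
(a,b)_7: α=5, u≡6; β=-2, v≡1 (mod 7); (6|7)=-1, (1|7)=+1; sign (−1)^0·-1^-2·+1^5 = +1.
(85085, -33 / ℚ) ramifies at {3, 5, 11, 13}: a division algebra.

[3, 5, 11, 13]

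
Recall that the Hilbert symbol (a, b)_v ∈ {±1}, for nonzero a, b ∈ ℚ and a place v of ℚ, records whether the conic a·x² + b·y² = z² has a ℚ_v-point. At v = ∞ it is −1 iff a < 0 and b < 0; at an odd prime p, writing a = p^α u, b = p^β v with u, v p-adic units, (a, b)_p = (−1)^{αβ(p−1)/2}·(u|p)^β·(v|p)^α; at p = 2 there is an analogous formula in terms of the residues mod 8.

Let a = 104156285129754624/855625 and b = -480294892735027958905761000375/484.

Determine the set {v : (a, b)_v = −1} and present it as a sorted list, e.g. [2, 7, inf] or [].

Mod squares: a ≡ 730626, b ≡ -85215. Check v ∈ {∞, 2, 3, 5, 7, 11, 13, 17, 19, 23, 29, 37}.
v=19: a=19^3·(≡4), b=19^3·(≡12) mod 19; (4|19)=+1, (12|19)=-1; (−1)^{3·3·9}·(+1)^3·(-1)^3 = +1.
v=7: a=7^0·(≡4), b=7^2·(≡6) mod 7; (4|7)=+1, (6|7)=-1; (−1)^{0·2·3}·(+1)^2·(-1)^0 = +1.
v=29: a=29^1·(≡4), b=29^2·(≡23) mod 29; (4|29)=+1, (23|29)=+1; (−1)^{1·2·14}·(+1)^2·(+1)^1 = +1.
v=23: a=23^2·(≡6), b=23^5·(≡11) mod 23; (6|23)=+1, (11|23)=-1; (−1)^{2·5·11}·(+1)^5·(-1)^2 = +1.
v=3: a=3^7·(≡2), b=3^9·(≡2) mod 3; (2|3)=-1, (2|3)=-1; (−1)^{7·9·1}·(-1)^9·(-1)^7 = -1.
v=37: a=37^-2·(≡5), b=37^0·(≡4) mod 37; (5|37)=-1, (4|37)=+1; (−1)^{-2·0·18}·(-1)^0·(+1)^-2 = +1.
v=13: a=13^1·(≡12), b=13^5·(≡9) mod 13; (12|13)=+1, (9|13)=+1; (−1)^{1·5·6}·(+1)^5·(+1)^1 = +1.
v=5: a=5^-4·(≡1), b=5^3·(≡3) mod 5; (1|5)=+1, (3|5)=-1; (−1)^{-4·3·2}·(+1)^3·(-1)^-4 = +1.
v=11: a=11^0·(≡8), b=11^-2·(≡7) mod 11; (8|11)=-1, (7|11)=-1; (−1)^{0·-2·5}·(-1)^-2·(-1)^0 = +1.
v=2: v_2(a)=11, v_2(b)=-2; units ≡ 1, 1 (mod 8); ε·ε+αω+βω = 0·0+11·0+-2·0 ≡ 0  ⇒  (a,b)_2 = +1.
v=∞: 730626 > 0 and -85215 < 0  ⇒  (a,b)_∞ = +1.
v=17: a=17^1·(≡13), b=17^2·(≡6) mod 17; (13|17)=+1, (6|17)=-1; (−1)^{1·2·8}·(+1)^2·(-1)^1 = -1.
(730626, -85215 / ℚ) ramifies at {3, 17}: a division algebra.

[3, 17]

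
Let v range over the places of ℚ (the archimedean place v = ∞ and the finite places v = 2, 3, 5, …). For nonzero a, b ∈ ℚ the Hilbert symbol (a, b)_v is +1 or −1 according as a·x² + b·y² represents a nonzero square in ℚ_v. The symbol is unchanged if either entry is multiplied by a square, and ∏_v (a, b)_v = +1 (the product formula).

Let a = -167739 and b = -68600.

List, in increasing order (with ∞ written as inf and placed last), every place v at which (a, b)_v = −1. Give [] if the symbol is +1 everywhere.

[2, 11, 17, inf]

Mod squares: a ≡ -167739, b ≡ -14. Check v ∈ {∞, 2, 3, 5, 7, 11, 13, 17, 23}.
v=3: a=3^1·(≡1), b=3^0·(≡1) mod 3; (1|3)=+1, (1|3)=+1; (−1)^{1·0·1}·(+1)^0·(+1)^1 = +1.
v=2: v_2(a)=0, v_2(b)=3; units ≡ 5, 1 (mod 8); ε·ε+αω+βω = 0·0+0·0+3·1 ≡ 1  ⇒  (a,b)_2 = -1.
v=11: a=11^1·(≡8), b=11^0·(≡7) mod 11; (8|11)=-1, (7|11)=-1; (−1)^{1·0·5}·(-1)^0·(-1)^1 = -1.
v=17: a=17^1·(≡10), b=17^0·(≡12) mod 17; (10|17)=-1, (12|17)=-1; (−1)^{1·0·8}·(-1)^0·(-1)^1 = -1.
v=23: a=23^1·(≡21), b=23^0·(≡9) mod 23; (21|23)=-1, (9|23)=+1; (−1)^{1·0·11}·(-1)^0·(+1)^1 = +1.
v=7: a=7^0·(≡2), b=7^3·(≡3) mod 7; (2|7)=+1, (3|7)=-1; (−1)^{0·3·3}·(+1)^3·(-1)^0 = +1.
v=13: a=13^1·(≡6), b=13^0·(≡1) mod 13; (6|13)=-1, (1|13)=+1; (−1)^{1·0·6}·(-1)^0·(+1)^1 = +1.
v=5: a=5^0·(≡1), b=5^2·(≡1) mod 5; (1|5)=+1, (1|5)=+1; (−1)^{0·2·2}·(+1)^2·(+1)^0 = +1.
v=∞: -167739 < 0 and -14 < 0  ⇒  (a,b)_∞ = -1.
Ram(-167739, -14) = {2, 11, 17, ∞}; no ℚ_2-point on the conic.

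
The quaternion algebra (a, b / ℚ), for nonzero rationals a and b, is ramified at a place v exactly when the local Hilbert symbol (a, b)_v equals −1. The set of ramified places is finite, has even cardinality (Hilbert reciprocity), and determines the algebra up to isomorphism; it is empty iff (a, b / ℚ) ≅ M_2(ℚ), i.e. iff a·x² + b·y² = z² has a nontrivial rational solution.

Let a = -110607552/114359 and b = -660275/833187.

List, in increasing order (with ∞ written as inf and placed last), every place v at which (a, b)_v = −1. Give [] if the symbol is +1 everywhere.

[2, 3, 11, inf]

(a, b) ≡ (-357, -33) mod (ℚ^×)²; places V = {2, 3, 5, 7, 11, 17, 23, 31, ∞}.
(a,b)_23: α=2, u≡17; β=0, v≡18 (mod 23); (17|23)=-1, (18|23)=+1; sign (−1)^0·-1^0·+1^2 = +1.
(a,b)_5: α=0, u≡2; β=2, v≡2 (mod 5); (2|5)=-1, (2|5)=-1; sign (−1)^0·-1^2·-1^0 = +1.
(a,b)_3: α=3, u≡1; β=-1, v≡1 (mod 3); (1|3)=+1, (1|3)=+1; sign (−1)^1·+1^-1·+1^3 = -1.
(a,b)_31: α=-2, u≡22; β=-2, v≡6 (mod 31); (22|31)=-1, (6|31)=-1; sign (−1)^0·-1^-2·-1^-2 = +1.
(a,b)_2: α=6, β=0; u≡3, v≡7 (mod 8); ε(u)ε(v)=1·1, αω(v)=6·0, βω(u)=0·1; sum ≡ 1  ⇒  -1.
(a,b)_7: α=-1, u≡6; β=4, v≡1 (mod 7); (6|7)=-1, (1|7)=+1; sign (−1)^0·-1^4·+1^-1 = +1.
(a,b)_11: α=2, u≡7; β=1, v≡8 (mod 11); (7|11)=-1, (8|11)=-1; sign (−1)^0·-1^1·-1^2 = -1.
(a,b)_17: α=-1, u≡2; β=-2, v≡9 (mod 17); (2|17)=+1, (9|17)=+1; sign (−1)^0·+1^-2·+1^-1 = +1.
(a,b)_∞: sgn(-357)=−, sgn(-33)=−, so -1.
(-357, -33 / ℚ) ramifies at {2, 3, 11, ∞}: a division algebra.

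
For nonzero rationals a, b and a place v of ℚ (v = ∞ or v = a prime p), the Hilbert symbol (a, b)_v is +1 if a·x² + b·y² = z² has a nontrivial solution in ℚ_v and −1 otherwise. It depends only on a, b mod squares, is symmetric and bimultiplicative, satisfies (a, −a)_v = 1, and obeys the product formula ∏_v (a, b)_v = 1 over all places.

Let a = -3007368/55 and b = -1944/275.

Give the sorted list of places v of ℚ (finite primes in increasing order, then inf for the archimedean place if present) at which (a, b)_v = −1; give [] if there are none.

[3, inf]

Mod squares: a ≡ -510510, b ≡ -66. Check v ∈ {∞, 2, 3, 5, 7, 11, 13, 17}.
v=2: v_2(a)=3, v_2(b)=3; units ≡ 1, 7 (mod 8); ε·ε+αω+βω = 0·1+3·0+3·0 ≡ 0  ⇒  (a,b)_2 = +1.
v=13: a=13^1·(≡4), b=13^0·(≡3) mod 13; (4|13)=+1, (3|13)=+1; (−1)^{1·0·6}·(+1)^0·(+1)^1 = +1.
v=∞: -510510 < 0 and -66 < 0  ⇒  (a,b)_∞ = -1.
v=17: a=17^1·(≡8), b=17^0·(≡15) mod 17; (8|17)=+1, (15|17)=+1; (−1)^{1·0·8}·(+1)^0·(+1)^1 = +1.
v=3: a=3^5·(≡2), b=3^5·(≡2) mod 3; (2|3)=-1, (2|3)=-1; (−1)^{5·5·1}·(-1)^5·(-1)^5 = -1.
v=11: a=11^-1·(≡2), b=11^-1·(≡1) mod 11; (2|11)=-1, (1|11)=+1; (−1)^{-1·-1·5}·(-1)^-1·(+1)^-1 = +1.
v=7: a=7^1·(≡6), b=7^0·(≡1) mod 7; (6|7)=-1, (1|7)=+1; (−1)^{1·0·3}·(-1)^0·(+1)^1 = +1.
v=5: a=5^-1·(≡2), b=5^-2·(≡1) mod 5; (2|5)=-1, (1|5)=+1; (−1)^{-1·-2·2}·(-1)^-2·(+1)^-1 = +1.
(-510510, -66 / ℚ) ramifies at {3, ∞}: a division algebra.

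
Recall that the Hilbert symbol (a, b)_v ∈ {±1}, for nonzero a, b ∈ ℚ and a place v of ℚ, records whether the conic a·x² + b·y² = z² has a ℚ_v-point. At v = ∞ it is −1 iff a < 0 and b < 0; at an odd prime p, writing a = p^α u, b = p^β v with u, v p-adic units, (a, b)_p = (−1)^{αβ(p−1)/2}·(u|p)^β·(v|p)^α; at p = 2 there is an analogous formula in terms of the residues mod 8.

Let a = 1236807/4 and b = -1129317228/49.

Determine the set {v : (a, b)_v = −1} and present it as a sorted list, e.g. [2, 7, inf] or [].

(a, b) ≡ (143, -403) mod (ℚ^×)²; places V = {2, 3, 7, 11, 13, 31, ∞}.
(a,b)_13: α=1, u≡11; β=1, v≡2 (mod 13); (11|13)=-1, (2|13)=-1; sign (−1)^0·-1^1·-1^1 = +1.
(a,b)_11: α=1, u≡7; β=0, v≡1 (mod 11); (7|11)=-1, (1|11)=+1; sign (−1)^0·-1^0·+1^1 = +1.
(a,b)_2: α=-2, β=2; u≡7, v≡5 (mod 8); ε(u)ε(v)=1·0, αω(v)=-2·1, βω(u)=2·0; sum ≡ 0  ⇒  +1.
(a,b)_7: α=0, u≡3; β=-2, v≡3 (mod 7); (3|7)=-1, (3|7)=-1; sign (−1)^0·-1^-2·-1^0 = +1.
(a,b)_∞: sgn(143)=+, sgn(-403)=−, so +1.
(a,b)_31: α=2, u≡4; β=3, v≡2 (mod 31); (4|31)=+1, (2|31)=+1; sign (−1)^0·+1^3·+1^2 = +1.
(a,b)_3: α=2, u≡2; β=6, v≡2 (mod 3); (2|3)=-1, (2|3)=-1; sign (−1)^0·-1^6·-1^2 = +1.
Every local symbol is +1, so the conic 143·x² + -403·y² = z² has ℚ_v-points for all v and hence a ℚ-point; (a, b / ℚ) ≅ M_2(ℚ).

[]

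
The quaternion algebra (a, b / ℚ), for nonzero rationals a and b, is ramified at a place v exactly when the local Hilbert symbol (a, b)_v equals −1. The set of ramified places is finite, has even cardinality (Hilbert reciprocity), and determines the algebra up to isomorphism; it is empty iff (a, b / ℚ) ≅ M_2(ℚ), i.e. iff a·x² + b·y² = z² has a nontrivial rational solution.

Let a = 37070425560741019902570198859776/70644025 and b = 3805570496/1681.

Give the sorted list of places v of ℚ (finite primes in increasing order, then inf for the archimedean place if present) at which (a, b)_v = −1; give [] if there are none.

Mod squares: a ≡ 10374, b ≡ 4199. Check v ∈ {∞, 2, 3, 5, 7, 11, 13, 17, 19, 41}.
v=13: a=13^3·(≡5), b=13^1·(≡2) mod 13; (5|13)=-1, (2|13)=-1; (−1)^{3·1·6}·(-1)^1·(-1)^3 = +1.
v=11: a=11^2·(≡5), b=11^0·(≡10) mod 11; (5|11)=+1, (10|11)=-1; (−1)^{2·0·5}·(+1)^0·(-1)^2 = +1.
v=5: a=5^-2·(≡1), b=5^0·(≡1) mod 5; (1|5)=+1, (1|5)=+1; (−1)^{-2·0·2}·(+1)^0·(+1)^-2 = +1.
v=3: a=3^3·(≡2), b=3^0·(≡2) mod 3; (2|3)=-1, (2|3)=-1; (−1)^{3·0·1}·(-1)^0·(-1)^3 = -1.
v=2: v_2(a)=17, v_2(b)=6; units ≡ 3, 7 (mod 8); ε·ε+αω+βω = 1·1+17·0+6·1 ≡ 1  ⇒  (a,b)_2 = -1.
v=7: a=7^7·(≡3), b=7^2·(≡5) mod 7; (3|7)=-1, (5|7)=-1; (−1)^{7·2·3}·(-1)^2·(-1)^7 = -1.
v=17: a=17^8·(≡4), b=17^3·(≡15) mod 17; (4|17)=+1, (15|17)=+1; (−1)^{8·3·8}·(+1)^3·(+1)^8 = +1.
v=∞: 10374 > 0 and 4199 > 0  ⇒  (a,b)_∞ = +1.
v=19: a=19^3·(≡14), b=19^1·(≡18) mod 19; (14|19)=-1, (18|19)=-1; (−1)^{3·1·9}·(-1)^1·(-1)^3 = -1.
v=41: a=41^-4·(≡2), b=41^-2·(≡24) mod 41; (2|41)=+1, (24|41)=-1; (−1)^{-4·-2·20}·(+1)^-2·(-1)^-4 = +1.
|Ram(10374, 4199)| = 4, even; anisotropic at {2, 3, 7, 19}.

[2, 3, 7, 19]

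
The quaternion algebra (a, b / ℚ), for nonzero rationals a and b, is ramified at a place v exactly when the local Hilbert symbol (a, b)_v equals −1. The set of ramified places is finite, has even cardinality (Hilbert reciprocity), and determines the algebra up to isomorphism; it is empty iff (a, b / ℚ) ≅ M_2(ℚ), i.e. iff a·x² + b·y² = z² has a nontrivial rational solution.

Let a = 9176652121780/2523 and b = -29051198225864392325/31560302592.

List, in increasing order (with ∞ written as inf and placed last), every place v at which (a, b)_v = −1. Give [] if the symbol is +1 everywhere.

[2, 3]

Mod squares: a ≡ 85215, b ≡ -119301. Check v ∈ {∞, 2, 3, 5, 7, 11, 13, 17, 19, 23, 29, 43, 53}.
v=17: a=17^0·(≡5), b=17^2·(≡5) mod 17; (5|17)=-1, (5|17)=-1; (−1)^{0·2·8}·(-1)^2·(-1)^0 = +1.
v=11: a=11^2·(≡5), b=11^6·(≡4) mod 11; (5|11)=+1, (4|11)=+1; (−1)^{2·6·5}·(+1)^6·(+1)^2 = +1.
v=7: a=7^0·(≡1), b=7^-3·(≡1) mod 7; (1|7)=+1, (1|7)=+1; (−1)^{0·-3·3}·(+1)^-3·(+1)^0 = +1.
v=29: a=29^-2·(≡23), b=29^0·(≡9) mod 29; (23|29)=+1, (9|29)=+1; (−1)^{-2·0·14}·(+1)^0·(+1)^-2 = +1.
v=19: a=19^3·(≡5), b=19^1·(≡2) mod 19; (5|19)=+1, (2|19)=-1; (−1)^{3·1·9}·(+1)^1·(-1)^3 = +1.
v=2: v_2(a)=2, v_2(b)=-18; units ≡ 7, 3 (mod 8); ε·ε+αω+βω = 1·1+2·1+-18·0 ≡ 1  ⇒  (a,b)_2 = -1.
v=5: a=5^1·(≡2), b=5^2·(≡1) mod 5; (2|5)=-1, (1|5)=+1; (−1)^{1·2·2}·(-1)^2·(+1)^1 = +1.
v=3: a=3^-1·(≡1), b=3^-3·(≡1) mod 3; (1|3)=+1, (1|3)=+1; (−1)^{-1·-3·1}·(+1)^-3·(+1)^-1 = -1.
v=13: a=13^1·(≡12), b=13^-1·(≡4) mod 13; (12|13)=+1, (4|13)=+1; (−1)^{1·-1·6}·(+1)^-1·(+1)^1 = +1.
v=∞: 85215 > 0 and -119301 < 0  ⇒  (a,b)_∞ = +1.
v=53: a=53^0·(≡7), b=53^2·(≡32) mod 53; (7|53)=+1, (32|53)=-1; (−1)^{0·2·26}·(+1)^2·(-1)^0 = +1.
v=23: a=23^1·(≡6), b=23^1·(≡22) mod 23; (6|23)=+1, (22|23)=-1; (−1)^{1·1·11}·(+1)^1·(-1)^1 = +1.
v=43: a=43^2·(≡7), b=43^2·(≡25) mod 43; (7|43)=-1, (25|43)=+1; (−1)^{2·2·21}·(-1)^2·(+1)^2 = +1.
|Ram(85215, -119301)| = 2, even; anisotropic at {2, 3}.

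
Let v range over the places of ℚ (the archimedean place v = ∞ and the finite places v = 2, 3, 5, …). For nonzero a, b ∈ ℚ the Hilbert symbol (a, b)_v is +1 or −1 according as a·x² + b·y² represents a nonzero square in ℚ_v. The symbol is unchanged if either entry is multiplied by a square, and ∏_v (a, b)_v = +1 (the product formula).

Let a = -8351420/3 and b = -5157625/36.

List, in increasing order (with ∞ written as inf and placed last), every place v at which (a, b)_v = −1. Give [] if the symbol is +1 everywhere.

[2, 3, 5, 7, 17, inf]

(a, b) ≡ (-51765, -1705) mod (ℚ^×)²; places V = {2, 3, 5, 7, 11, 17, 29, 31, ∞}.
(a,b)_7: α=1, u≡2; β=0, v≡3 (mod 7); (2|7)=+1, (3|7)=-1; sign (−1)^0·+1^0·-1^1 = -1.
(a,b)_2: α=2, β=-2; u≡3, v≡7 (mod 8); ε(u)ε(v)=1·1, αω(v)=2·0, βω(u)=-2·1; sum ≡ 1  ⇒  -1.
(a,b)_11: α=2, u≡9; β=3, v≡10 (mod 11); (9|11)=+1, (10|11)=-1; sign (−1)^0·+1^3·-1^2 = +1.
(a,b)_∞: sgn(-51765)=−, sgn(-1705)=−, so -1.
(a,b)_29: α=1, u≡16; β=0, v≡16 (mod 29); (16|29)=+1, (16|29)=+1; sign (−1)^0·+1^0·+1^1 = +1.
(a,b)_5: α=1, u≡2; β=3, v≡4 (mod 5); (2|5)=-1, (4|5)=+1; sign (−1)^0·-1^3·+1^1 = -1.
(a,b)_31: α=0, u≡14; β=1, v≡19 (mod 31); (14|31)=+1, (19|31)=+1; sign (−1)^0·+1^1·+1^0 = +1.
(a,b)_17: α=1, u≡2; β=0, v≡11 (mod 17); (2|17)=+1, (11|17)=-1; sign (−1)^0·+1^0·-1^1 = -1.
(a,b)_3: α=-1, u≡1; β=-2, v≡2 (mod 3); (1|3)=+1, (2|3)=-1; sign (−1)^0·+1^-2·-1^-1 = -1.
(-51765, -1705 / ℚ) ramifies at {2, 3, 5, 7, 17, ∞}: a division algebra.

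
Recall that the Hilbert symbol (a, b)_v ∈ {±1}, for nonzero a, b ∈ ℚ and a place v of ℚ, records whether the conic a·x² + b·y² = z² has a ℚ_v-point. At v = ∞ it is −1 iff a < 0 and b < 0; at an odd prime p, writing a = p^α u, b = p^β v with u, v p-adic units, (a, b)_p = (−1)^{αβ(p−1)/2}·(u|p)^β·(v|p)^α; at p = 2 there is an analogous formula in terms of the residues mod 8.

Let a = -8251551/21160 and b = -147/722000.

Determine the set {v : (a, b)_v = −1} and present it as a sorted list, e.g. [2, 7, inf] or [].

[3, 7, 11, inf]

(a, b) ≡ (-2310, -15) mod (ℚ^×)²; places V = {2, 3, 5, 7, 11, 19, 23, ∞}.
(a,b)_3: α=7, u≡1; β=1, v≡1 (mod 3); (1|3)=+1, (1|3)=+1; sign (−1)^1·+1^1·+1^7 = -1.
(a,b)_11: α=1, u≡10; β=0, v≡10 (mod 11); (10|11)=-1, (10|11)=-1; sign (−1)^0·-1^0·-1^1 = -1.
(a,b)_23: α=-2, u≡8; β=0, v≡2 (mod 23); (8|23)=+1, (2|23)=+1; sign (−1)^0·+1^0·+1^-2 = +1.
(a,b)_7: α=3, u≡5; β=2, v≡3 (mod 7); (5|7)=-1, (3|7)=-1; sign (−1)^0·-1^2·-1^3 = -1.
(a,b)_19: α=0, u≡10; β=-2, v≡1 (mod 19); (10|19)=-1, (1|19)=+1; sign (−1)^0·-1^-2·+1^0 = +1.
(a,b)_∞: sgn(-2310)=−, sgn(-15)=−, so -1.
(a,b)_2: α=-3, β=-4; u≡5, v≡1 (mod 8); ε(u)ε(v)=0·0, αω(v)=-3·0, βω(u)=-4·1; sum ≡ 0  ⇒  +1.
(a,b)_5: α=-1, u≡2; β=-3, v≡3 (mod 5); (2|5)=-1, (3|5)=-1; sign (−1)^0·-1^-3·-1^-1 = +1.
(-2310, -15 / ℚ) ramifies at {3, 7, 11, ∞}: a division algebra.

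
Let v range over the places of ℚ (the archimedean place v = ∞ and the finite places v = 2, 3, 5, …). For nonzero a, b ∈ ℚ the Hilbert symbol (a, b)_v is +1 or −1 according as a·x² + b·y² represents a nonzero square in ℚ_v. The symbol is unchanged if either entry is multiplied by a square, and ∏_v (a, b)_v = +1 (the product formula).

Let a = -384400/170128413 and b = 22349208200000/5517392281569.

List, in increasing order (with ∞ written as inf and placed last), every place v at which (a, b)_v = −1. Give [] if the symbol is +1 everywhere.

Mod squares: a ≡ -133, b ≡ 5. Check v ∈ {∞, 2, 3, 5, 7, 11, 13, 19, 29, 31}.
v=11: a=11^0·(≡7), b=11^2·(≡4) mod 11; (7|11)=-1, (4|11)=+1; (−1)^{0·2·5}·(-1)^2·(+1)^0 = +1.
v=3: a=3^-2·(≡2), b=3^-2·(≡2) mod 3; (2|3)=-1, (2|3)=-1; (−1)^{-2·-2·1}·(-1)^-2·(-1)^-2 = +1.
v=7: a=7^-1·(≡4), b=7^-4·(≡3) mod 7; (4|7)=+1, (3|7)=-1; (−1)^{-1·-4·3}·(+1)^-4·(-1)^-1 = -1.
v=29: a=29^-2·(≡11), b=29^-4·(≡9) mod 29; (11|29)=-1, (9|29)=+1; (−1)^{-2·-4·14}·(-1)^-4·(+1)^-2 = +1.
v=2: v_2(a)=4, v_2(b)=6; units ≡ 3, 5 (mod 8); ε·ε+αω+βω = 1·0+4·1+6·1 ≡ 0  ⇒  (a,b)_2 = +1.
v=31: a=31^2·(≡22), b=31^4·(≡8) mod 31; (22|31)=-1, (8|31)=+1; (−1)^{2·4·15}·(-1)^4·(+1)^2 = +1.
v=13: a=13^-2·(≡4), b=13^0·(≡7) mod 13; (4|13)=+1, (7|13)=-1; (−1)^{-2·0·6}·(+1)^0·(-1)^-2 = +1.
v=19: a=19^-1·(≡10), b=19^-2·(≡5) mod 19; (10|19)=-1, (5|19)=+1; (−1)^{-1·-2·9}·(-1)^-2·(+1)^-1 = +1.
v=5: a=5^2·(≡3), b=5^5·(≡1) mod 5; (3|5)=-1, (1|5)=+1; (−1)^{2·5·2}·(-1)^5·(+1)^2 = -1.
v=∞: -133 < 0 and 5 > 0  ⇒  (a,b)_∞ = +1.
|Ram(-133, 5)| = 2, even; anisotropic at {5, 7}.

[5, 7]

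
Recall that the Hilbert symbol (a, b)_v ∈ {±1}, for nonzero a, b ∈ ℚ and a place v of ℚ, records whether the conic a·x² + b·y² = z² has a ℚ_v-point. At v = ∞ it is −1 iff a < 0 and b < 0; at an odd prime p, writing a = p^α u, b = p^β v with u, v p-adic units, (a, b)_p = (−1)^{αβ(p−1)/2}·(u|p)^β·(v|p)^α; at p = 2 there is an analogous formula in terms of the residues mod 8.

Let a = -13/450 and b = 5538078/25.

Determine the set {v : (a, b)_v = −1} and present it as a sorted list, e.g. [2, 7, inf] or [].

(a, b) ≡ (-26, 12558) mod (ℚ^×)²; places V = {2, 3, 5, 7, 13, 23, ∞}.
(a,b)_2: α=-1, β=1; u≡3, v≡7 (mod 8); ε(u)ε(v)=1·1, αω(v)=-1·0, βω(u)=1·1; sum ≡ 0  ⇒  +1.
(a,b)_23: α=0, u≡22; β=1, v≡11 (mod 23); (22|23)=-1, (11|23)=-1; sign (−1)^0·-1^1·-1^0 = -1.
(a,b)_∞: sgn(-26)=−, sgn(12558)=+, so +1.
(a,b)_5: α=-2, u≡4; β=-2, v≡3 (mod 5); (4|5)=+1, (3|5)=-1; sign (−1)^0·+1^-2·-1^-2 = +1.
(a,b)_7: α=0, u≡4; β=3, v≡1 (mod 7); (4|7)=+1, (1|7)=+1; sign (−1)^0·+1^3·+1^0 = +1.
(a,b)_13: α=1, u≡8; β=1, v≡4 (mod 13); (8|13)=-1, (4|13)=+1; sign (−1)^0·-1^1·+1^1 = -1.
(a,b)_3: α=-2, u≡1; β=3, v≡1 (mod 3); (1|3)=+1, (1|3)=+1; sign (−1)^0·+1^3·+1^-2 = +1.
|Ram(-26, 12558)| = 2, even; anisotropic at {13, 23}.

[13, 23]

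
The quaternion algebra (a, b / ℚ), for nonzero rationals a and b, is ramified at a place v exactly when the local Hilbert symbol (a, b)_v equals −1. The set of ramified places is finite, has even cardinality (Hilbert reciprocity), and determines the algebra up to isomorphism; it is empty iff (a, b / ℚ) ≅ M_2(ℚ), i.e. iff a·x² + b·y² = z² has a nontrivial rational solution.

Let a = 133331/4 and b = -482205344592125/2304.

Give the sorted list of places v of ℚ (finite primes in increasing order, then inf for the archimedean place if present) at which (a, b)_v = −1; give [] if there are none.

[2, 17, 23, 31]

(a, b) ≡ (133331, -1085) mod (ℚ^×)²; places V = {2, 3, 5, 7, 11, 17, 23, 31, ∞}.
(a,b)_∞: sgn(133331)=+, sgn(-1085)=−, so +1.
(a,b)_31: α=1, u≡29; β=3, v≡11 (mod 31); (29|31)=-1, (11|31)=-1; sign (−1)^1·-1^3·-1^1 = -1.
(a,b)_7: α=0, u≡4; β=1, v≡5 (mod 7); (4|7)=+1, (5|7)=-1; sign (−1)^0·+1^1·-1^0 = +1.
(a,b)_23: α=1, u≡6; β=2, v≡21 (mod 23); (6|23)=+1, (21|23)=-1; sign (−1)^0·+1^2·-1^1 = -1.
(a,b)_3: α=0, u≡2; β=-2, v≡1 (mod 3); (2|3)=-1, (1|3)=+1; sign (−1)^0·-1^-2·+1^0 = +1.
(a,b)_5: α=0, u≡4; β=3, v≡2 (mod 5); (4|5)=+1, (2|5)=-1; sign (−1)^0·+1^3·-1^0 = +1.
(a,b)_17: α=1, u≡10; β=2, v≡11 (mod 17); (10|17)=-1, (11|17)=-1; sign (−1)^0·-1^2·-1^1 = -1.
(a,b)_2: α=-2, β=-8; u≡3, v≡3 (mod 8); ε(u)ε(v)=1·1, αω(v)=-2·1, βω(u)=-8·1; sum ≡ 1  ⇒  -1.
(a,b)_11: α=1, u≡8; β=2, v≡9 (mod 11); (8|11)=-1, (9|11)=+1; sign (−1)^0·-1^2·+1^1 = +1.
(133331, -1085 / ℚ) ramifies at {2, 17, 23, 31}: a division algebra.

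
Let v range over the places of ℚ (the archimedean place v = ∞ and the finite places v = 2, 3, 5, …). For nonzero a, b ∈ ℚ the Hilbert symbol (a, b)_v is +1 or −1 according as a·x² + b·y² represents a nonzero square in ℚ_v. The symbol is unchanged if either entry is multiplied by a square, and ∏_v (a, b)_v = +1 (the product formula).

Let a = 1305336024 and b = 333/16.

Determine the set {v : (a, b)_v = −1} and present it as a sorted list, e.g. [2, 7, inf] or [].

Mod squares: a ≡ 26486, b ≡ 37. Check v ∈ {∞, 2, 3, 17, 19, 37, 41}.
v=37: a=37^2·(≡6), b=37^1·(≡26) mod 37; (6|37)=-1, (26|37)=+1; (−1)^{2·1·18}·(-1)^1·(+1)^2 = -1.
v=2: v_2(a)=3, v_2(b)=-4; units ≡ 3, 5 (mod 8); ε·ε+αω+βω = 1·0+3·1+-4·1 ≡ 1  ⇒  (a,b)_2 = -1.
v=19: a=19^1·(≡5), b=19^0·(≡3) mod 19; (5|19)=+1, (3|19)=-1; (−1)^{1·0·9}·(+1)^0·(-1)^1 = -1.
v=17: a=17^1·(≡11), b=17^0·(≡7) mod 17; (11|17)=-1, (7|17)=-1; (−1)^{1·0·8}·(-1)^0·(-1)^1 = -1.
v=3: a=3^2·(≡2), b=3^2·(≡1) mod 3; (2|3)=-1, (1|3)=+1; (−1)^{2·2·1}·(-1)^2·(+1)^2 = +1.
v=41: a=41^1·(≡21), b=41^0·(≡8) mod 41; (21|41)=+1, (8|41)=+1; (−1)^{1·0·20}·(+1)^0·(+1)^1 = +1.
v=∞: 26486 > 0 and 37 > 0  ⇒  (a,b)_∞ = +1.
(26486, 37 / ℚ) ramifies at {2, 17, 19, 37}: a division algebra.

[2, 17, 19, 37]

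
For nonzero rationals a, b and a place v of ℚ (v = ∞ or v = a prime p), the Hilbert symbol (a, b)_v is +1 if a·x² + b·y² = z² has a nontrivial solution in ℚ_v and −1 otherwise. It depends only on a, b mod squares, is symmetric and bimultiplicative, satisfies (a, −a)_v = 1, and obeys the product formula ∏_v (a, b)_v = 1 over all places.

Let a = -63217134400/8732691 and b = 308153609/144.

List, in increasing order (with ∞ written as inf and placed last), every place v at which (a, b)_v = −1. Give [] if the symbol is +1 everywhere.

(a, b) ≡ (-6479, 582521) mod (ℚ^×)²; places V = {2, 3, 5, 7, 11, 19, 23, 31, 37, 43, ∞}.
(a,b)_37: α=2, u≡10; β=0, v≡10 (mod 37); (10|37)=+1, (10|37)=+1; sign (−1)^0·+1^0·+1^2 = +1.
(a,b)_43: α=0, u≡14; β=1, v≡39 (mod 43); (14|43)=+1, (39|43)=-1; sign (−1)^0·+1^1·-1^0 = +1.
(a,b)_5: α=2, u≡4; β=0, v≡1 (mod 5); (4|5)=+1, (1|5)=+1; sign (−1)^0·+1^0·+1^2 = +1.
(a,b)_2: α=6, β=-4; u≡1, v≡1 (mod 8); ε(u)ε(v)=0·0, αω(v)=6·0, βω(u)=-4·0; sum ≡ 0  ⇒  +1.
(a,b)_11: α=-3, u≡4; β=0, v≡5 (mod 11); (4|11)=+1, (5|11)=+1; sign (−1)^0·+1^0·+1^-3 = +1.
(a,b)_23: α=0, u≡19; β=3, v≡16 (mod 23); (19|23)=-1, (16|23)=+1; sign (−1)^0·-1^3·+1^0 = -1.
(a,b)_31: α=1, u≡14; β=1, v≡16 (mod 31); (14|31)=+1, (16|31)=+1; sign (−1)^1·+1^1·+1^1 = -1.
(a,b)_3: α=-8, u≡1; β=-2, v≡2 (mod 3); (1|3)=+1, (2|3)=-1; sign (−1)^0·+1^-2·-1^-8 = +1.
(a,b)_7: α=2, u≡6; β=0, v≡2 (mod 7); (6|7)=-1, (2|7)=+1; sign (−1)^0·-1^0·+1^2 = +1.
(a,b)_∞: sgn(-6479)=−, sgn(582521)=+, so +1.
(a,b)_19: α=1, u≡7; β=1, v≡14 (mod 19); (7|19)=+1, (14|19)=-1; sign (−1)^1·+1^1·-1^1 = +1.
(-6479, 582521 / ℚ) ramifies at {23, 31}: a division algebra.

[23, 31]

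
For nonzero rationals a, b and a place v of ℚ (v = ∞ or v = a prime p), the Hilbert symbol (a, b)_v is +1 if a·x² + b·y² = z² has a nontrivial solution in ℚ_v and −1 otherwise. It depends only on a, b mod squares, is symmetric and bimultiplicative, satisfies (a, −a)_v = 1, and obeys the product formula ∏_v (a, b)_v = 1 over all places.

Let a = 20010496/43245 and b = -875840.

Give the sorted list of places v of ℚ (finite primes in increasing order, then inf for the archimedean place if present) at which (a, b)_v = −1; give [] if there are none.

(a, b) ≡ (3230, -13685) mod (ℚ^×)²; places V = {2, 3, 5, 7, 11, 17, 19, 23, 31, ∞}.
(a,b)_23: α=0, u≡21; β=1, v≡8 (mod 23); (21|23)=-1, (8|23)=+1; sign (−1)^0·-1^1·+1^0 = -1.
(a,b)_19: α=1, u≡14; β=0, v≡3 (mod 19); (14|19)=-1, (3|19)=-1; sign (−1)^0·-1^0·-1^1 = -1.
(a,b)_17: α=1, u≡3; β=1, v≡7 (mod 17); (3|17)=-1, (7|17)=-1; sign (−1)^0·-1^1·-1^1 = +1.
(a,b)_5: α=-1, u≡4; β=1, v≡2 (mod 5); (4|5)=+1, (2|5)=-1; sign (−1)^0·+1^1·-1^-1 = -1.
(a,b)_11: α=2, u≡6; β=0, v≡2 (mod 11); (6|11)=-1, (2|11)=-1; sign (−1)^0·-1^0·-1^2 = +1.
(a,b)_31: α=-2, u≡13; β=0, v≡3 (mod 31); (13|31)=-1, (3|31)=-1; sign (−1)^0·-1^0·-1^-2 = +1.
(a,b)_3: α=-2, u≡2; β=0, v≡1 (mod 3); (2|3)=-1, (1|3)=+1; sign (−1)^0·-1^0·+1^-2 = +1.
(a,b)_7: α=0, u≡5; β=1, v≡5 (mod 7); (5|7)=-1, (5|7)=-1; sign (−1)^0·-1^1·-1^0 = -1.
(a,b)_∞: sgn(3230)=+, sgn(-13685)=−, so +1.
(a,b)_2: α=9, β=6; u≡7, v≡3 (mod 8); ε(u)ε(v)=1·1, αω(v)=9·1, βω(u)=6·0; sum ≡ 0  ⇒  +1.
Ram(3230, -13685) = {5, 7, 19, 23}; no ℚ_5-point on the conic.

[5, 7, 19, 23]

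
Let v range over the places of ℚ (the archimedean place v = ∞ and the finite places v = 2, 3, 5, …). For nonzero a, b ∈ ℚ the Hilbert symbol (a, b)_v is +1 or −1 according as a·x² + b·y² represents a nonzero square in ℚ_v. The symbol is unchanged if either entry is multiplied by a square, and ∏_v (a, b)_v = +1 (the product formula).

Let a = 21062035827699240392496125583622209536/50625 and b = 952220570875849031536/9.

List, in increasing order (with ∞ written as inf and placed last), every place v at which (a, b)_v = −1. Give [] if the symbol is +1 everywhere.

[13, 23]

Mod squares: a ≡ 11020841, b ≡ 489991. Check v ∈ {∞, 2, 3, 5, 13, 17, 19, 23, 29, 31, 37, 41}.
v=17: a=17^2·(≡16), b=17^1·(≡16) mod 17; (16|17)=+1, (16|17)=+1; (−1)^{2·1·8}·(+1)^1·(+1)^2 = +1.
v=31: a=31^3·(≡24), b=31^2·(≡18) mod 31; (24|31)=-1, (18|31)=+1; (−1)^{3·2·15}·(-1)^2·(+1)^3 = +1.
v=∞: 11020841 > 0 and 489991 > 0  ⇒  (a,b)_∞ = +1.
v=13: a=13^3·(≡12), b=13^2·(≡7) mod 13; (12|13)=+1, (7|13)=-1; (−1)^{3·2·6}·(+1)^2·(-1)^3 = -1.
v=23: a=23^3·(≡4), b=23^2·(≡14) mod 23; (4|23)=+1, (14|23)=-1; (−1)^{3·2·11}·(+1)^2·(-1)^3 = -1.
v=37: a=37^2·(≡25), b=37^1·(≡16) mod 37; (25|37)=+1, (16|37)=+1; (−1)^{2·1·18}·(+1)^1·(+1)^2 = +1.
v=41: a=41^5·(≡36), b=41^3·(≡37) mod 41; (36|41)=+1, (37|41)=+1; (−1)^{5·3·20}·(+1)^3·(+1)^5 = +1.
v=5: a=5^-4·(≡1), b=5^0·(≡4) mod 5; (1|5)=+1, (4|5)=+1; (−1)^{-4·0·2}·(+1)^0·(+1)^-4 = +1.
v=29: a=29^3·(≡28), b=29^2·(≡28) mod 29; (28|29)=+1, (28|29)=+1; (−1)^{3·2·14}·(+1)^2·(+1)^3 = +1.
v=3: a=3^-4·(≡2), b=3^-2·(≡1) mod 3; (2|3)=-1, (1|3)=+1; (−1)^{-4·-2·1}·(-1)^-2·(+1)^-4 = +1.
v=2: v_2(a)=16, v_2(b)=4; units ≡ 1, 7 (mod 8); ε·ε+αω+βω = 0·1+16·0+4·0 ≡ 0  ⇒  (a,b)_2 = +1.
v=19: a=19^2·(≡11), b=19^1·(≡7) mod 19; (11|19)=+1, (7|19)=+1; (−1)^{2·1·9}·(+1)^1·(+1)^2 = +1.
|Ram(11020841, 489991)| = 2, even; anisotropic at {13, 23}.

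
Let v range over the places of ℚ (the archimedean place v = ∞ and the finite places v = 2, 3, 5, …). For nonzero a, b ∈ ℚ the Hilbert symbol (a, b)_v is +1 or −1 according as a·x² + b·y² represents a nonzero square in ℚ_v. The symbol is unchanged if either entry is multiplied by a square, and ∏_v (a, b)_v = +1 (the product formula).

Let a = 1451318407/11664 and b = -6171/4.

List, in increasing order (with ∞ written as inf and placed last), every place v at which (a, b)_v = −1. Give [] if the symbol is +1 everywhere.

[7, 17]

Mod squares: a ≡ 7, b ≡ -51. Check v ∈ {∞, 2, 3, 7, 11, 17}.
v=11: a=11^4·(≡7), b=11^2·(≡1) mod 11; (7|11)=-1, (1|11)=+1; (−1)^{4·2·5}·(-1)^2·(+1)^4 = +1.
v=∞: 7 > 0 and -51 < 0  ⇒  (a,b)_∞ = +1.
v=2: v_2(a)=-4, v_2(b)=-2; units ≡ 7, 5 (mod 8); ε·ε+αω+βω = 1·0+-4·1+-2·0 ≡ 0  ⇒  (a,b)_2 = +1.
v=3: a=3^-6·(≡1), b=3^1·(≡1) mod 3; (1|3)=+1, (1|3)=+1; (−1)^{-6·1·1}·(+1)^1·(+1)^-6 = +1.
v=17: a=17^2·(≡6), b=17^1·(≡7) mod 17; (6|17)=-1, (7|17)=-1; (−1)^{2·1·8}·(-1)^1·(-1)^2 = -1.
v=7: a=7^3·(≡4), b=7^0·(≡6) mod 7; (4|7)=+1, (6|7)=-1; (−1)^{3·0·3}·(+1)^0·(-1)^3 = -1.
|Ram(7, -51)| = 2, even; anisotropic at {7, 17}.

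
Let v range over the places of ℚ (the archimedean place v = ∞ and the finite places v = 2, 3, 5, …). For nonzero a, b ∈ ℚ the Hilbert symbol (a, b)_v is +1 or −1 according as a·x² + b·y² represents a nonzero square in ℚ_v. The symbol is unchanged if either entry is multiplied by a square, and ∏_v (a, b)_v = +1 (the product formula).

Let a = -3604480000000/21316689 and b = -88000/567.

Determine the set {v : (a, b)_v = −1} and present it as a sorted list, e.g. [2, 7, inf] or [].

Mod squares: a ≡ -55, b ≡ -385. Check v ∈ {∞, 2, 3, 5, 7, 11, 19}.
v=3: a=3^-10·(≡2), b=3^-4·(≡2) mod 3; (2|3)=-1, (2|3)=-1; (−1)^{-10·-4·1}·(-1)^-4·(-1)^-10 = +1.
v=∞: -55 < 0 and -385 < 0  ⇒  (a,b)_∞ = -1.
v=19: a=19^-2·(≡14), b=19^0·(≡10) mod 19; (14|19)=-1, (10|19)=-1; (−1)^{-2·0·9}·(-1)^0·(-1)^-2 = +1.
v=2: v_2(a)=22, v_2(b)=6; units ≡ 1, 7 (mod 8); ε·ε+αω+βω = 0·1+22·0+6·0 ≡ 0  ⇒  (a,b)_2 = +1.
v=11: a=11^1·(≡6), b=11^1·(≡5) mod 11; (6|11)=-1, (5|11)=+1; (−1)^{1·1·5}·(-1)^1·(+1)^1 = +1.
v=5: a=5^7·(≡4), b=5^3·(≡3) mod 5; (4|5)=+1, (3|5)=-1; (−1)^{7·3·2}·(+1)^3·(-1)^7 = -1.
v=7: a=7^0·(≡1), b=7^-1·(≡1) mod 7; (1|7)=+1, (1|7)=+1; (−1)^{0·-1·3}·(+1)^-1·(+1)^0 = +1.
Ram(-55, -385) = {5, ∞}; no ℚ_5-point on the conic.

[5, inf]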